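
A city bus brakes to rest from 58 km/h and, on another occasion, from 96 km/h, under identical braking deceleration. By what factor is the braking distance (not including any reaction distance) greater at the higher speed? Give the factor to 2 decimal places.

Braking distance d = v²/(2a), so with a fixed, d ∝ v².
Factor = (96/58)² = 1.6552² = 2.7397.

Factor ≈ 2.74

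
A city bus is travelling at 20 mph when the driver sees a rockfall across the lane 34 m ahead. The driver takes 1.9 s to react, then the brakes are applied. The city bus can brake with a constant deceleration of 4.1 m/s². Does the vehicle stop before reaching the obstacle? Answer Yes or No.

Yes

20 mph × 0.44704 = 8.9408 m/s.
Reaction distance = 8.9408 × 1.9 = 16.988 m.
Braking distance = v²/(2a) = 79.938 / 8.200 = 9.749 m.
Total stopping distance = 16.988 + 9.749 = 26.737 m, vs 34 m available — it stops with 34 − 26.737 = 7.263 m to spare.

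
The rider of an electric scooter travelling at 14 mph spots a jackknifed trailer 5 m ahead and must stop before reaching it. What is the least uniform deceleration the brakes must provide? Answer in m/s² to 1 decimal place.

Required deceleration ≈ 3.9 m/s²

14 mph × 0.44704 = 6.2586 m/s.
v² = 2a·d ⇒ a = v²/(2d) = 6.2586² / (2 × 5.000) = 39.170 / 10.000 = 3.9170 m/s².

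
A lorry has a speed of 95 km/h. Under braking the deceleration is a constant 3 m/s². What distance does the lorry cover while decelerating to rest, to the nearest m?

95 km/h ÷ 3.6 = 26.3889 m/s.
Braking distance = v²/(2a) = 26.3889² / (2 × 3.000) = 696.374 / 6.000 = 116.062 m.

Braking distance ≈ 116 m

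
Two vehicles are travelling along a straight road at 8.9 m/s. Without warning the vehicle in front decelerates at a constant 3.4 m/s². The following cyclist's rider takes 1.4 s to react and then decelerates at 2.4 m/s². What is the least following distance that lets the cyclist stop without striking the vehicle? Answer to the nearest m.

Leader travels v²/(2a_L) = 79.210 / 6.800 = 11.649 m before stopping.
Follower covers v·t_r = 8.9000 × 1.4 = 12.460 m while reacting, then v²/(2a_F) = 79.210 / 4.800 = 16.502 m while braking, for a total of 12.460 + 16.502 = 28.962 m.
Since a_F ≤ a_L and the follower starts braking later, the follower is never slower than the leader, so the closest approach is when both have stopped.
Minimum gap = 28.962 − 11.649 = 17.313 m.

Minimum gap ≈ 17 m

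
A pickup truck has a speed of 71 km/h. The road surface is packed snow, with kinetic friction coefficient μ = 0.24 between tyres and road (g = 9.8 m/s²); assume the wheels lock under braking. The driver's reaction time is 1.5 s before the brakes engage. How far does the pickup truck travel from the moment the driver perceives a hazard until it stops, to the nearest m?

71 km/h ÷ 3.6 = 19.7222 m/s.
a = μg = 0.24 × 9.8 = 2.352 m/s².
Reaction distance = v·t_r = 19.7222 × 1.5 = 29.583 m.
Braking distance = v²/(2a) = 19.7222² / (2 × 2.352) = 388.965 / 4.704 = 82.688 m.
Total = 29.583 + 82.688 = 112.271 m.

Total stopping distance ≈ 112 m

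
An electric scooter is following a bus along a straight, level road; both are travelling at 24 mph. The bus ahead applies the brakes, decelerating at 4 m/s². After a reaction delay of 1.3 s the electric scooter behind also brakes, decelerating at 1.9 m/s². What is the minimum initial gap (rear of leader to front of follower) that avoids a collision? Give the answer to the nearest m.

Minimum gap ≈ 30 m

24 mph × 0.44704 = 10.7290 m/s.
Leader travels v²/(2a_L) = 115.111 / 8.000 = 14.389 m before stopping.
Follower covers v·t_r = 10.7290 × 1.3 = 13.948 m while reacting, then v²/(2a_F) = 115.111 / 3.800 = 30.292 m while braking, for a total of 13.948 + 30.292 = 44.240 m.
Since a_F ≤ a_L and the follower starts braking later, the follower is never slower than the leader, so the closest approach is when both have stopped.
Minimum gap = 44.240 − 14.389 = 29.851 m.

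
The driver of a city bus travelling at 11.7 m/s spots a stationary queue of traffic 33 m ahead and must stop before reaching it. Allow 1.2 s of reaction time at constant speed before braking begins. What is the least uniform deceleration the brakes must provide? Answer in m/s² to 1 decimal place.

Distance covered during reaction = 11.7000 × 1.2 = 14.040 m.
Distance available for braking: 33 − 14.040 = 18.960 m.
v² = 2a·d ⇒ a = v²/(2d) = 11.7000² / (2 × 18.960) = 136.890 / 37.920 = 3.6100 m/s².

Required deceleration ≈ 3.6 m/s²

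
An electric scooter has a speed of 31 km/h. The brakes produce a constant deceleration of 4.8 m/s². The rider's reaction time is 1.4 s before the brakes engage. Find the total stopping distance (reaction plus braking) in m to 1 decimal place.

Total stopping distance ≈ 19.8 m

31 km/h ÷ 3.6 = 8.6111 m/s.
Reaction distance = v·t_r = 8.6111 × 1.4 = 12.056 m.
Braking distance = v²/(2a) = 8.6111² / (2 × 4.800) = 74.151 / 9.600 = 7.724 m.
Total = 12.056 + 7.724 = 19.780 m.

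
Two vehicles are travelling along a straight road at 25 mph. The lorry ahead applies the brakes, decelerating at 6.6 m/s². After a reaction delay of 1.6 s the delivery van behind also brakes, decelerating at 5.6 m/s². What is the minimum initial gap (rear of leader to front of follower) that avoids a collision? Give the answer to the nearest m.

Minimum gap ≈ 20 m

25 mph × 0.44704 = 11.1760 m/s.
Leader travels v²/(2a_L) = 124.903 / 13.200 = 9.462 m before stopping.
Follower covers v·t_r = 11.1760 × 1.6 = 17.882 m while reacting, then v²/(2a_F) = 124.903 / 11.200 = 11.152 m while braking, for a total of 17.882 + 11.152 = 29.034 m.
Since a_F ≤ a_L and the follower starts braking later, the follower is never slower than the leader, so the closest approach is when both have stopped.
Minimum gap = 29.034 − 9.462 = 19.572 m.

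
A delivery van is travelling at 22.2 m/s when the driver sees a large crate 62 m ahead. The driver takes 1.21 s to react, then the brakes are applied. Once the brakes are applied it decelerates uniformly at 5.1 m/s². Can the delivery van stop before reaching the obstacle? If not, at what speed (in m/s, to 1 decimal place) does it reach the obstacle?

Reaction distance = 22.2000 × 1.21 = 26.862 m.
Braking distance needed to stop: v²/(2a) = 492.840 / 10.200 = 48.318 m, so total needed = 26.862 + 48.318 = 75.180 m > 62 m — it cannot stop.
Distance remaining when braking begins: 62 − 26.862 = 35.138 m.
v² = v₀² − 2a·d = 492.840 − 2 × 5.100 × 35.138 = 134.432 m²/s².
v = √134.432 = 11.594 m/s.

No — it strikes the obstacle at 11.6 m/s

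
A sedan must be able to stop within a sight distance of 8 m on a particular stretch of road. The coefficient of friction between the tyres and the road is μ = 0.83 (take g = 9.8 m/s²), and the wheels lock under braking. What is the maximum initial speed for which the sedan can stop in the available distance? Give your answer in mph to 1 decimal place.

a = μg = 0.83 × 9.8 = 8.134 m/s².
v²/(2a) = d ⇒ v = √(2 × 8.134 × 8) = √130.14 = 11.4079 m/s.
11.4079 m/s ÷ 0.44704 = 25.519 mph.

Maximum speed ≈ 25.5 mph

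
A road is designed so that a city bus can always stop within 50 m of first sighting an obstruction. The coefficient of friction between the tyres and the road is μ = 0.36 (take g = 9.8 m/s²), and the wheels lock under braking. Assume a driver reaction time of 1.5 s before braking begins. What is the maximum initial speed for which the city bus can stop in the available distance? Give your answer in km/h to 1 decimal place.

Maximum speed ≈ 51.2 km/h

a = μg = 0.36 × 9.8 = 3.528 m/s².
Stopping distance: v·t_r + v²/(2a) = 50 with t_r = 1.5 s and a = 3.528 m/s².
So v² + 10.584 v − 352.80 = 0.
Positive root: v = −a·t_r + √((a·t_r)² + 2a·d) = −5.292 + √(28.005 + 352.80) = 14.2222 m/s.
14.2222 m/s × 3.6 = 51.200 km/h.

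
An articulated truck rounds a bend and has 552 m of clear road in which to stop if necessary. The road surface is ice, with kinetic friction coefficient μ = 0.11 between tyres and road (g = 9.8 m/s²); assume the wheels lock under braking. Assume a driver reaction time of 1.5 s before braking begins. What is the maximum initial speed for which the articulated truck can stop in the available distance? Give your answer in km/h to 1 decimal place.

Maximum speed ≈ 118.5 km/h

a = μg = 0.11 × 9.8 = 1.078 m/s².
Stopping distance: v·t_r + v²/(2a) = 552 with t_r = 1.5 s and a = 1.078 m/s².
So v² + 3.234 v − 1190.11 = 0.
Positive root: v = −a·t_r + √((a·t_r)² + 2a·d) = −1.617 + √(2.615 + 1190.11) = 32.9189 m/s.
32.9189 m/s × 3.6 = 118.508 km/h.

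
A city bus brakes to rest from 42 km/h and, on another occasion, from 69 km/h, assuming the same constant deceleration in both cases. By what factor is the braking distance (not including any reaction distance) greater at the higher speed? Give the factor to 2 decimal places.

Braking distance d = v²/(2a), so with a fixed, d ∝ v².
Factor = (69/42)² = 1.6429² = 2.6991.

Factor ≈ 2.70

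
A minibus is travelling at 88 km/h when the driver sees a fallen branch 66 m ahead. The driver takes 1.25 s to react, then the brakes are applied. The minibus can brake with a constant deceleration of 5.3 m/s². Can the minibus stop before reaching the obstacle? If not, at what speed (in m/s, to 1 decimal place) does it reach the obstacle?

88 km/h ÷ 3.6 = 24.4444 m/s.
Reaction distance = 24.4444 × 1.25 = 30.556 m.
Braking distance needed to stop: v²/(2a) = 597.529 / 10.600 = 56.371 m, so total needed = 30.556 + 56.371 = 86.927 m > 66 m — it cannot stop.
Distance remaining when braking begins: 66 − 30.556 = 35.444 m.
v² = v₀² − 2a·d = 597.529 − 2 × 5.300 × 35.444 = 221.823 m²/s².
v = √221.823 = 14.894 m/s.

No — it strikes the obstacle at 14.9 m/s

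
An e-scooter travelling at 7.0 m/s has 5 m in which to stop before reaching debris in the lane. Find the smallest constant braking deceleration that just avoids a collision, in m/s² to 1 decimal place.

Required deceleration ≈ 4.9 m/s²

v² = 2a·d ⇒ a = v²/(2d) = 7.0000² / (2 × 5.000) = 49.000 / 10.000 = 4.9000 m/s².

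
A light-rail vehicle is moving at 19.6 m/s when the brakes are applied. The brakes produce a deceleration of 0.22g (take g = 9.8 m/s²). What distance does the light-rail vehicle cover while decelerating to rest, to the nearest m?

a = 0.22 × 9.8 = 2.156 m/s².
Braking distance = v²/(2a) = 19.6000² / (2 × 2.156) = 384.160 / 4.312 = 89.091 m.

Braking distance ≈ 89 m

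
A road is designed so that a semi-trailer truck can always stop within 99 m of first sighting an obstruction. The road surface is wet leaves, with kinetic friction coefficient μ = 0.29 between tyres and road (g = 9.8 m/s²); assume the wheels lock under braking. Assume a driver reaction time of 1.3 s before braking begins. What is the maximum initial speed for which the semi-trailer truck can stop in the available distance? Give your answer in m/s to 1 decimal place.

Maximum speed ≈ 20.3 m/s

a = μg = 0.29 × 9.8 = 2.842 m/s².
Stopping distance: v·t_r + v²/(2a) = 99 with t_r = 1.3 s and a = 2.842 m/s².
So v² + 7.389 v − 562.72 = 0.
Positive root: v = −a·t_r + √((a·t_r)² + 2a·d) = −3.695 + √(13.653 + 562.72) = 20.3128 m/s.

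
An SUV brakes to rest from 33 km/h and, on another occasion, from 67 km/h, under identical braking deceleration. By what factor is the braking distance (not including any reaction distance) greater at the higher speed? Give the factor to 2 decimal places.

Braking distance d = v²/(2a), so with a fixed, d ∝ v².
Factor = (67/33)² = 2.0303² = 4.1221.

Factor ≈ 4.12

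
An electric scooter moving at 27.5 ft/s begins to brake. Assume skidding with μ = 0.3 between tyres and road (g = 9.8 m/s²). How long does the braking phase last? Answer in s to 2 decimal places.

27.5 ft/s × 0.3048 = 8.3820 m/s.
a = μg = 0.3 × 9.8 = 2.940 m/s².
Braking time = v/a = 8.3820 / 2.940 = 2.851 s.

Braking time ≈ 2.85 s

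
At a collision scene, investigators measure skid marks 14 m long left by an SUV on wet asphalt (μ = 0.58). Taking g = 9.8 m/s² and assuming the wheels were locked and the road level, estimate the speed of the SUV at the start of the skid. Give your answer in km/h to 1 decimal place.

Initial speed ≈ 45.4 km/h

Deceleration a = μg = 0.58 × 9.8 = 5.684 m/s².
v = √(2a·d) = √(2 × 5.684 × 14) = √159.152 = 12.6155 m/s.
= 12.6155 × 3.6 = 45.416 km/h.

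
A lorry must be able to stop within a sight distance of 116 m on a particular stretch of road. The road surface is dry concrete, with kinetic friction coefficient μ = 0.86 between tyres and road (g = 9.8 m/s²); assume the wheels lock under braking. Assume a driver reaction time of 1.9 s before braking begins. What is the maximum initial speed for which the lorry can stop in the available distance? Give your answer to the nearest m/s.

a = μg = 0.86 × 9.8 = 8.428 m/s².
Stopping distance: v·t_r + v²/(2a) = 116 with t_r = 1.9 s and a = 8.428 m/s².
So v² + 32.026 v − 1955.30 = 0.
Positive root: v = −a·t_r + √((a·t_r)² + 2a·d) = −16.013 + √(256.416 + 1955.30) = 31.0159 m/s.

Maximum speed ≈ 31 m/s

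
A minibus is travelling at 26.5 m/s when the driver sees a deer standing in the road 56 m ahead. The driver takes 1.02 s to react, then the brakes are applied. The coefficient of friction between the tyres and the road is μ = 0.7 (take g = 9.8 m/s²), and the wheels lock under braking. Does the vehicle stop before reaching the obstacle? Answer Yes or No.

No

a = μg = 0.7 × 9.8 = 6.860 m/s².
Reaction distance = 26.5000 × 1.02 = 27.030 m.
Braking distance = v²/(2a) = 702.250 / 13.720 = 51.184 m.
Total stopping distance = 27.030 + 51.184 = 78.214 m, vs 56 m available — it cannot stop in time and overshoots by 78.214 − 56 = 22.214 m.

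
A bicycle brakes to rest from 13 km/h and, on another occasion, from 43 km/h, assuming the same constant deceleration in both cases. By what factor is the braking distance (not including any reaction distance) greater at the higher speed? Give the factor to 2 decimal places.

Factor ≈ 10.94

Braking distance d = v²/(2a), so with a fixed, d ∝ v².
Factor = (43/13)² = 3.3077² = 10.9409.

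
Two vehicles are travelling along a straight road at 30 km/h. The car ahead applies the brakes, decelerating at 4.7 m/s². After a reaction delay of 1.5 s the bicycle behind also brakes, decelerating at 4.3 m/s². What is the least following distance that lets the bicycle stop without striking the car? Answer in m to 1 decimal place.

Minimum gap ≈ 13.2 m

30 km/h ÷ 3.6 = 8.3333 m/s.
Leader travels v²/(2a_L) = 69.444 / 9.400 = 7.388 m before stopping.
Follower covers v·t_r = 8.3333 × 1.5 = 12.500 m while reacting, then v²/(2a_F) = 69.444 / 8.600 = 8.075 m while braking, for a total of 12.500 + 8.075 = 20.575 m.
Since a_F ≤ a_L and the follower starts braking later, the follower is never slower than the leader, so the closest approach is when both have stopped.
Minimum gap = 20.575 − 7.388 = 13.187 m.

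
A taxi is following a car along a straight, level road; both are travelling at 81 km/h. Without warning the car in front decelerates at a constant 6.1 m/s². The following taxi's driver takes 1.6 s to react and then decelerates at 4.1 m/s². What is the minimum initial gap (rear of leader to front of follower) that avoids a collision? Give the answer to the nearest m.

Minimum gap ≈ 56 m

81 km/h ÷ 3.6 = 22.5000 m/s.
Leader travels v²/(2a_L) = 506.250 / 12.200 = 41.496 m before stopping.
Follower covers v·t_r = 22.5000 × 1.6 = 36.000 m while reacting, then v²/(2a_F) = 506.250 / 8.200 = 61.738 m while braking, for a total of 36.000 + 61.738 = 97.738 m.
Since a_F ≤ a_L and the follower starts braking later, the follower is never slower than the leader, so the closest approach is when both have stopped.
Minimum gap = 97.738 − 41.496 = 56.242 m.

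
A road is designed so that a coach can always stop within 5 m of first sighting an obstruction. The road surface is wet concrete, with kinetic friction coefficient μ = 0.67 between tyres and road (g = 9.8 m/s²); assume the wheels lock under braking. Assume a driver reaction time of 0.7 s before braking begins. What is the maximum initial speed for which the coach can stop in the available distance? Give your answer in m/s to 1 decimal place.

a = μg = 0.67 × 9.8 = 6.566 m/s².
Stopping distance: v·t_r + v²/(2a) = 5 with t_r = 0.7 s and a = 6.566 m/s².
So v² + 9.192 v − 65.66 = 0.
Positive root: v = −a·t_r + √((a·t_r)² + 2a·d) = −4.596 + √(21.123 + 65.66) = 4.7197 m/s.

Maximum speed ≈ 4.7 m/s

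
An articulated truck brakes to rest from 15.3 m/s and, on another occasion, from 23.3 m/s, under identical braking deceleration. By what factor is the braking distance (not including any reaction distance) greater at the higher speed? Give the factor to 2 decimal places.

Factor ≈ 2.32

Braking distance d = v²/(2a), so with a fixed, d ∝ v².
Factor = (23.3/15.3)² = 1.5229² = 2.3192.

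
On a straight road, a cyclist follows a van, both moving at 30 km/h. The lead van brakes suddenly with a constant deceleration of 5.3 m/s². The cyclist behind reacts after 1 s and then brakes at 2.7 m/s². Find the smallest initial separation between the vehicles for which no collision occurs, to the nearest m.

30 km/h ÷ 3.6 = 8.3333 m/s.
Leader travels v²/(2a_L) = 69.444 / 10.600 = 6.551 m before stopping.
Follower covers v·t_r = 8.3333 × 1 = 8.333 m while reacting, then v²/(2a_F) = 69.444 / 5.400 = 12.860 m while braking, for a total of 8.333 + 12.860 = 21.193 m.
Since a_F ≤ a_L and the follower starts braking later, the follower is never slower than the leader, so the closest approach is when both have stopped.
Minimum gap = 21.193 − 6.551 = 14.642 m.

Minimum gap ≈ 15 m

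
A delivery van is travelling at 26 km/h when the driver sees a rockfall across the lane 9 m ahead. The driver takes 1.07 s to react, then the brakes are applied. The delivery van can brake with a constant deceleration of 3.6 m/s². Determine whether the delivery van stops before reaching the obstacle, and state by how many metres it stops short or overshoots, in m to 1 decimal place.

26 km/h ÷ 3.6 = 7.2222 m/s.
Reaction distance = 7.2222 × 1.07 = 7.728 m.
Braking distance = v²/(2a) = 52.160 / 7.200 = 7.244 m.
Total stopping distance = 7.728 + 7.244 = 14.972 m, vs 9 m available — it cannot stop in time and overshoots by 14.972 − 9 = 5.972 m.

No — it overshoots by 6.0 m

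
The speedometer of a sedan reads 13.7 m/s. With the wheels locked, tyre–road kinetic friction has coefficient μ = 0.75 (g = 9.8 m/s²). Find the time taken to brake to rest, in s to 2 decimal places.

Braking time ≈ 1.86 s

a = μg = 0.75 × 9.8 = 7.350 m/s².
Braking time = v/a = 13.7000 / 7.350 = 1.864 s.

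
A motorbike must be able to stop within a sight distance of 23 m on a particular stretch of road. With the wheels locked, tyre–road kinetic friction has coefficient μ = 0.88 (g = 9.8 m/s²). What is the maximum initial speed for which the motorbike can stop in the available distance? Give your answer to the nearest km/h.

a = μg = 0.88 × 9.8 = 8.624 m/s².
v²/(2a) = d ⇒ v = √(2 × 8.624 × 23) = √396.70 = 19.9173 m/s.
19.9173 m/s × 3.6 = 71.702 km/h.

Maximum speed ≈ 72 km/h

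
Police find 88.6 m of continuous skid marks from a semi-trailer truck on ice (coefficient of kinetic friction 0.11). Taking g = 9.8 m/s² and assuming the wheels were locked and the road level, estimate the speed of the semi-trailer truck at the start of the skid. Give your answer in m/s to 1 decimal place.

Deceleration a = μg = 0.11 × 9.8 = 1.078 m/s².
v = √(2a·d) = √(2 × 1.078 × 88.6) = √191.022 = 13.8211 m/s.

Initial speed ≈ 13.8 m/s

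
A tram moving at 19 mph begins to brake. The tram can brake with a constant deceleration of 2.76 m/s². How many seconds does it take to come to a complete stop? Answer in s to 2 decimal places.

19 mph × 0.44704 = 8.4938 m/s.
Braking time = v/a = 8.4938 / 2.760 = 3.077 s.

Braking time ≈ 3.08 s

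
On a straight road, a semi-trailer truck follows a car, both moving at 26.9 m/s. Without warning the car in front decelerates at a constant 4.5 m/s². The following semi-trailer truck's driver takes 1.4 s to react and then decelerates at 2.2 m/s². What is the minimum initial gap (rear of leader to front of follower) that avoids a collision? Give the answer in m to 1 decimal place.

Minimum gap ≈ 121.7 m

Leader travels v²/(2a_L) = 723.610 / 9.000 = 80.401 m before stopping.
Follower covers v·t_r = 26.9000 × 1.4 = 37.660 m while reacting, then v²/(2a_F) = 723.610 / 4.400 = 164.457 m while braking, for a total of 37.660 + 164.457 = 202.117 m.
Since a_F ≤ a_L and the follower starts braking later, the follower is never slower than the leader, so the closest approach is when both have stopped.
Minimum gap = 202.117 − 80.401 = 121.716 m.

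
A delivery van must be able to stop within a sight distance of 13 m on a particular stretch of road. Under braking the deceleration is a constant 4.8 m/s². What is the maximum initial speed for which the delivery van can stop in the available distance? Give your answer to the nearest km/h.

Maximum speed ≈ 40 km/h

v²/(2a) = d ⇒ v = √(2 × 4.800 × 13) = √124.80 = 11.1714 m/s.
11.1714 m/s × 3.6 = 40.217 km/h.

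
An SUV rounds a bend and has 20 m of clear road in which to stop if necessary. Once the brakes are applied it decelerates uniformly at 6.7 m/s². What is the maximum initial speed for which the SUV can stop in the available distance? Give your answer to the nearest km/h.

v²/(2a) = d ⇒ v = √(2 × 6.700 × 20) = √268.00 = 16.3707 m/s.
16.3707 m/s × 3.6 = 58.935 km/h.

Maximum speed ≈ 59 km/h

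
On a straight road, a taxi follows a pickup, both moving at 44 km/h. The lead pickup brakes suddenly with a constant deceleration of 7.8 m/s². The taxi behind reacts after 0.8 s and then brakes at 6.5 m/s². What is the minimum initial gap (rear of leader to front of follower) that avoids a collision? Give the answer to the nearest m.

Minimum gap ≈ 12 m

44 km/h ÷ 3.6 = 12.2222 m/s.
Leader travels v²/(2a_L) = 149.382 / 15.600 = 9.576 m before stopping.
Follower covers v·t_r = 12.2222 × 0.8 = 9.778 m while reacting, then v²/(2a_F) = 149.382 / 13.000 = 11.491 m while braking, for a total of 9.778 + 11.491 = 21.269 m.
Since a_F ≤ a_L and the follower starts braking later, the follower is never slower than the leader, so the closest approach is when both have stopped.
Minimum gap = 21.269 − 9.576 = 11.693 m.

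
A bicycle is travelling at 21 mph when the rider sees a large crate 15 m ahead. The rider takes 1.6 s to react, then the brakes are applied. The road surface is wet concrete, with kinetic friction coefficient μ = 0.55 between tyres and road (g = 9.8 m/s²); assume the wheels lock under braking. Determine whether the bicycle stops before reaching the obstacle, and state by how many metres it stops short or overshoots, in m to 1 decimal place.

21 mph × 0.44704 = 9.3878 m/s.
a = μg = 0.55 × 9.8 = 5.390 m/s².
Reaction distance = 9.3878 × 1.6 = 15.020 m.
Braking distance = v²/(2a) = 88.131 / 10.780 = 8.175 m.
Total stopping distance = 15.020 + 8.175 = 23.195 m, vs 15 m available — it cannot stop in time and overshoots by 23.195 − 15 = 8.195 m.

No — it overshoots by 8.2 m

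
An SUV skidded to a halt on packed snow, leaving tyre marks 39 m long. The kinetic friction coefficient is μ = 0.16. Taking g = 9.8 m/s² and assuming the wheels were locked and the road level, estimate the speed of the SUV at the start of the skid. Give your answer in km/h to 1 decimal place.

Initial speed ≈ 39.8 km/h

Deceleration a = μg = 0.16 × 9.8 = 1.568 m/s².
v = √(2a·d) = √(2 × 1.568 × 39) = √122.304 = 11.0591 m/s.
= 11.0591 × 3.6 = 39.813 km/h.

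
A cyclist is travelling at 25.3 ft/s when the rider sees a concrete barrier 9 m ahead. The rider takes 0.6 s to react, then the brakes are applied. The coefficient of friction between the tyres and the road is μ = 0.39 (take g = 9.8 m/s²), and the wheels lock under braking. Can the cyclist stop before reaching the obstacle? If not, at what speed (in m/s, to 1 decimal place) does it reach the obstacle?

25.3 ft/s × 0.3048 = 7.7114 m/s.
a = μg = 0.39 × 9.8 = 3.822 m/s².
Reaction distance = 7.7114 × 0.6 = 4.627 m.
Braking distance needed to stop: v²/(2a) = 59.466 / 7.644 = 7.779 m, so total needed = 4.627 + 7.779 = 12.406 m > 9 m — it cannot stop.
Distance remaining when braking begins: 9 − 4.627 = 4.373 m.
v² = v₀² − 2a·d = 59.466 − 2 × 3.822 × 4.373 = 26.039 m²/s².
v = √26.039 = 5.103 m/s.

No — it strikes the obstacle at 5.1 m/s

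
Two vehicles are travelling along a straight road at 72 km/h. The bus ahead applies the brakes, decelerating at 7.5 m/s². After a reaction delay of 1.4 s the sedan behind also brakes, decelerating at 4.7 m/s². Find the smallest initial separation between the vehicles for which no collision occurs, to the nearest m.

Minimum gap ≈ 44 m

72 km/h ÷ 3.6 = 20.0000 m/s.
Leader travels v²/(2a_L) = 400.000 / 15.000 = 26.667 m before stopping.
Follower covers v·t_r = 20.0000 × 1.4 = 28.000 m while reacting, then v²/(2a_F) = 400.000 / 9.400 = 42.553 m while braking, for a total of 28.000 + 42.553 = 70.553 m.
Since a_F ≤ a_L and the follower starts braking later, the follower is never slower than the leader, so the closest approach is when both have stopped.
Minimum gap = 70.553 − 26.667 = 43.886 m.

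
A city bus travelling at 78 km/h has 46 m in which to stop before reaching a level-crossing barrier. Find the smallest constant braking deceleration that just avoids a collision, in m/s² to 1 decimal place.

78 km/h ÷ 3.6 = 21.6667 m/s.
v² = 2a·d ⇒ a = v²/(2d) = 21.6667² / (2 × 46.000) = 469.446 / 92.000 = 5.1027 m/s².

Required deceleration ≈ 5.1 m/s²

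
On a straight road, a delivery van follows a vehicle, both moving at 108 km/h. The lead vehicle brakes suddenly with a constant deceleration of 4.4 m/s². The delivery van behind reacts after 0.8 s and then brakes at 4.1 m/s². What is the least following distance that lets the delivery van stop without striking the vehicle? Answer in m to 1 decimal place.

108 km/h ÷ 3.6 = 30.0000 m/s.
Leader travels v²/(2a_L) = 900.000 / 8.800 = 102.273 m before stopping.
Follower covers v·t_r = 30.0000 × 0.8 = 24.000 m while reacting, then v²/(2a_F) = 900.000 / 8.200 = 109.756 m while braking, for a total of 24.000 + 109.756 = 133.756 m.
Since a_F ≤ a_L and the follower starts braking later, the follower is never slower than the leader, so the closest approach is when both have stopped.
Minimum gap = 133.756 − 102.273 = 31.483 m.

Minimum gap ≈ 31.5 m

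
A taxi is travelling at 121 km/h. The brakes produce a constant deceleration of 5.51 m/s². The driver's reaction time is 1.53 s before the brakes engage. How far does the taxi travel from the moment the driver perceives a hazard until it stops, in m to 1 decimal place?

Total stopping distance ≈ 153.9 m

121 km/h ÷ 3.6 = 33.6111 m/s.
Reaction distance = v·t_r = 33.6111 × 1.53 = 51.425 m.
Braking distance = v²/(2a) = 33.6111² / (2 × 5.510) = 1129.706 / 11.020 = 102.514 m.
Total = 51.425 + 102.514 = 153.939 m.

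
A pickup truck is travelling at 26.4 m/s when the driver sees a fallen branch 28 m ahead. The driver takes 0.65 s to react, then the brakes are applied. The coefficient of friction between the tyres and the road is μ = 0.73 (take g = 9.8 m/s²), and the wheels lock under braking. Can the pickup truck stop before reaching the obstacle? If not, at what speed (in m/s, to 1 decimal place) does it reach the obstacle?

No — it strikes the obstacle at 23.3 m/s

a = μg = 0.73 × 9.8 = 7.154 m/s².
Reaction distance = 26.4000 × 0.65 = 17.160 m.
Braking distance needed to stop: v²/(2a) = 696.960 / 14.308 = 48.711 m, so total needed = 17.160 + 48.711 = 65.871 m > 28 m — it cannot stop.
Distance remaining when braking begins: 28 − 17.160 = 10.840 m.
v² = v₀² − 2a·d = 696.960 − 2 × 7.154 × 10.840 = 541.861 m²/s².
v = √541.861 = 23.278 m/s.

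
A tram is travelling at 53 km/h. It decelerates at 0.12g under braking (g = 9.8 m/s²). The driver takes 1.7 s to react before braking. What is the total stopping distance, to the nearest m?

Total stopping distance ≈ 117 m

53 km/h ÷ 3.6 = 14.7222 m/s.
a = 0.12 × 9.8 = 1.176 m/s².
Reaction distance = v·t_r = 14.7222 × 1.7 = 25.028 m.
Braking distance = v²/(2a) = 14.7222² / (2 × 1.176) = 216.743 / 2.352 = 92.153 m.
Total = 25.028 + 92.153 = 117.181 m.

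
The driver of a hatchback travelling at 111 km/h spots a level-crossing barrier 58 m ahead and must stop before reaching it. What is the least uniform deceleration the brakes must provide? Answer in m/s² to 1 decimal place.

Required deceleration ≈ 8.2 m/s²

111 km/h ÷ 3.6 = 30.8333 m/s.
v² = 2a·d ⇒ a = v²/(2d) = 30.8333² / (2 × 58.000) = 950.692 / 116.000 = 8.1956 m/s².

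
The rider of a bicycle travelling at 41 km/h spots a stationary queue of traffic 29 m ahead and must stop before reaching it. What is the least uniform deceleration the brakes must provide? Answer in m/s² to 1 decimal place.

41 km/h ÷ 3.6 = 11.3889 m/s.
v² = 2a·d ⇒ a = v²/(2d) = 11.3889² / (2 × 29.000) = 129.707 / 58.000 = 2.2363 m/s².

Required deceleration ≈ 2.2 m/s²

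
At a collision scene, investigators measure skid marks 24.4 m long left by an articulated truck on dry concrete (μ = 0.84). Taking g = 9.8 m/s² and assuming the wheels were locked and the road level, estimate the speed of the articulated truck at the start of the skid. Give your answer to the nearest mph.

Deceleration a = μg = 0.84 × 9.8 = 8.232 m/s².
v = √(2a·d) = √(2 × 8.232 × 24.4) = √401.722 = 20.0430 m/s.
= 20.0430 ÷ 0.44704 = 44.835 mph.

Initial speed ≈ 45 mph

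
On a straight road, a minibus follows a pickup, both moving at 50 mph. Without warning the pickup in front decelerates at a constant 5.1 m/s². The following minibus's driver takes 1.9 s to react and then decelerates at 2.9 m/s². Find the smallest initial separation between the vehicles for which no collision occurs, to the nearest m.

Minimum gap ≈ 80 m

50 mph × 0.44704 = 22.3520 m/s.
Leader travels v²/(2a_L) = 499.612 / 10.200 = 48.982 m before stopping.
Follower covers v·t_r = 22.3520 × 1.9 = 42.469 m while reacting, then v²/(2a_F) = 499.612 / 5.800 = 86.140 m while braking, for a total of 42.469 + 86.140 = 128.609 m.
Since a_F ≤ a_L and the follower starts braking later, the follower is never slower than the leader, so the closest approach is when both have stopped.
Minimum gap = 128.609 − 48.982 = 79.627 m.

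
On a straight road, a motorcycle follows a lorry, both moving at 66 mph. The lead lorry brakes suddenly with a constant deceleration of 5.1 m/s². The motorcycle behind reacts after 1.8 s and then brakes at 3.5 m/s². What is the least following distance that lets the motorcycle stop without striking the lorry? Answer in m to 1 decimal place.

Minimum gap ≈ 92.1 m

66 mph × 0.44704 = 29.5046 m/s.
Leader travels v²/(2a_L) = 870.521 / 10.200 = 85.345 m before stopping.
Follower covers v·t_r = 29.5046 × 1.8 = 53.108 m while reacting, then v²/(2a_F) = 870.521 / 7.000 = 124.360 m while braking, for a total of 53.108 + 124.360 = 177.468 m.
Since a_F ≤ a_L and the follower starts braking later, the follower is never slower than the leader, so the closest approach is when both have stopped.
Minimum gap = 177.468 − 85.345 = 92.123 m.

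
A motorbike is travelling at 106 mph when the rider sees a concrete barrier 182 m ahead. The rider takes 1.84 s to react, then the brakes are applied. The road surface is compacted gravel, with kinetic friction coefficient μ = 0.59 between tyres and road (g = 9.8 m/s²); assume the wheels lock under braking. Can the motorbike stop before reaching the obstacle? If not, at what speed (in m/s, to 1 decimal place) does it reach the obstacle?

No — it strikes the obstacle at 33.9 m/s

106 mph × 0.44704 = 47.3862 m/s.
a = μg = 0.59 × 9.8 = 5.782 m/s².
Reaction distance = 47.3862 × 1.84 = 87.191 m.
Braking distance needed to stop: v²/(2a) = 2245.452 / 11.564 = 194.176 m, so total needed = 87.191 + 194.176 = 281.367 m > 182 m — it cannot stop.
Distance remaining when braking begins: 182 − 87.191 = 94.809 m.
v² = v₀² − 2a·d = 2245.452 − 2 × 5.782 × 94.809 = 1149.081 m²/s².
v = √1149.081 = 33.898 m/s.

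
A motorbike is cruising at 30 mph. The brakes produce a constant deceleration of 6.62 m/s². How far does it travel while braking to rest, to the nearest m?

30 mph × 0.44704 = 13.4112 m/s.
Braking distance = v²/(2a) = 13.4112² / (2 × 6.620) = 179.860 / 13.240 = 13.585 m.

Braking distance ≈ 14 m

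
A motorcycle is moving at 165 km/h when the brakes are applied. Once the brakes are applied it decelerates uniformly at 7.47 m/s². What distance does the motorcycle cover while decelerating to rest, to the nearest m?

Braking distance ≈ 141 m

165 km/h ÷ 3.6 = 45.8333 m/s.
Braking distance = v²/(2a) = 45.8333² / (2 × 7.470) = 2100.691 / 14.940 = 140.609 m.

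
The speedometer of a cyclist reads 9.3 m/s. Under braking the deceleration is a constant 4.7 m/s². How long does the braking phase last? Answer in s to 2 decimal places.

Braking time ≈ 1.98 s

Braking time = v/a = 9.3000 / 4.700 = 1.979 s.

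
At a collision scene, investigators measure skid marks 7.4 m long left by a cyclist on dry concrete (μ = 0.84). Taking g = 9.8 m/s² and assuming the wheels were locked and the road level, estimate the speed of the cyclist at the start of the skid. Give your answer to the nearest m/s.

Deceleration a = μg = 0.84 × 9.8 = 8.232 m/s².
v = √(2a·d) = √(2 × 8.232 × 7.4) = √121.834 = 11.0378 m/s.

Initial speed ≈ 11 m/s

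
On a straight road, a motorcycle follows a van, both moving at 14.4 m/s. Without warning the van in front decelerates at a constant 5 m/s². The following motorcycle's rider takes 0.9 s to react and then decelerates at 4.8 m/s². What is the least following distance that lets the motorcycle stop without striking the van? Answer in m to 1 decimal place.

Minimum gap ≈ 13.8 m

Leader travels v²/(2a_L) = 207.360 / 10.000 = 20.736 m before stopping.
Follower covers v·t_r = 14.4000 × 0.9 = 12.960 m while reacting, then v²/(2a_F) = 207.360 / 9.600 = 21.600 m while braking, for a total of 12.960 + 21.600 = 34.560 m.
Since a_F ≤ a_L and the follower starts braking later, the follower is never slower than the leader, so the closest approach is when both have stopped.
Minimum gap = 34.560 − 20.736 = 13.824 m.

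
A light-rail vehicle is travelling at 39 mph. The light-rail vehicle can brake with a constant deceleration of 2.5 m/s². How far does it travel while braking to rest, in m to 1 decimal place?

Braking distance ≈ 60.8 m

39 mph × 0.44704 = 17.4346 m/s.
Braking distance = v²/(2a) = 17.4346² / (2 × 2.500) = 303.965 / 5.000 = 60.793 m.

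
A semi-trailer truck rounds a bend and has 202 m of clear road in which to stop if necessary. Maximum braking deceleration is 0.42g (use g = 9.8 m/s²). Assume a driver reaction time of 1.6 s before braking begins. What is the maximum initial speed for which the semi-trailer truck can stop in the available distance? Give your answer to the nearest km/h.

Maximum speed ≈ 125 km/h

a = 0.42 × 9.8 = 4.116 m/s².
Stopping distance: v·t_r + v²/(2a) = 202 with t_r = 1.6 s and a = 4.116 m/s².
So v² + 13.171 v − 1662.86 = 0.
Positive root: v = −a·t_r + √((a·t_r)² + 2a·d) = −6.586 + √(43.375 + 1662.86) = 34.7206 m/s.
34.7206 m/s × 3.6 = 124.994 km/h.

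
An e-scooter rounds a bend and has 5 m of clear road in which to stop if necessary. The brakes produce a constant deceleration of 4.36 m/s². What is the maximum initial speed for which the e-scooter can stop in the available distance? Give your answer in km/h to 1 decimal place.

v²/(2a) = d ⇒ v = √(2 × 4.360 × 5) = √43.60 = 6.6030 m/s.
6.6030 m/s × 3.6 = 23.771 km/h.

Maximum speed ≈ 23.8 km/h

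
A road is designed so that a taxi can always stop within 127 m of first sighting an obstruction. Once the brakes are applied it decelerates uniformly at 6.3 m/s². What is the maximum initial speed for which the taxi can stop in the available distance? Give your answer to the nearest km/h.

Maximum speed ≈ 144 km/h

v²/(2a) = d ⇒ v = √(2 × 6.300 × 127) = √1600.20 = 40.0025 m/s.
40.0025 m/s × 3.6 = 144.009 km/h.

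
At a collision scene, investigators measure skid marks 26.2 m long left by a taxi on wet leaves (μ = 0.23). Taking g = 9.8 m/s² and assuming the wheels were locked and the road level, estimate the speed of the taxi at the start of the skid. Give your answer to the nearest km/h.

Initial speed ≈ 39 km/h

Deceleration a = μg = 0.23 × 9.8 = 2.254 m/s².
v = √(2a·d) = √(2 × 2.254 × 26.2) = √118.110 = 10.8678 m/s.
= 10.8678 × 3.6 = 39.124 km/h.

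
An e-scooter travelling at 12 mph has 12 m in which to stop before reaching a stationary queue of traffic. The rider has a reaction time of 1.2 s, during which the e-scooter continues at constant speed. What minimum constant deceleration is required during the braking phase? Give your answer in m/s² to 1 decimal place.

Required deceleration ≈ 2.6 m/s²

12 mph × 0.44704 = 5.3645 m/s.
Distance covered during reaction = 5.3645 × 1.2 = 6.437 m.
Distance available for braking: 12 − 6.437 = 5.563 m.
v² = 2a·d ⇒ a = v²/(2d) = 5.3645² / (2 × 5.563) = 28.778 / 11.126 = 2.5866 m/s².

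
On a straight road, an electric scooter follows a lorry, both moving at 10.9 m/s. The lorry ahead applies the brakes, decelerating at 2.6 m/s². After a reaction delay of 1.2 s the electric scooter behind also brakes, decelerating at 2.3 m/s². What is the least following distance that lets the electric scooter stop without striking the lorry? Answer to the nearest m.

Leader travels v²/(2a_L) = 118.810 / 5.200 = 22.848 m before stopping.
Follower covers v·t_r = 10.9000 × 1.2 = 13.080 m while reacting, then v²/(2a_F) = 118.810 / 4.600 = 25.828 m while braking, for a total of 13.080 + 25.828 = 38.908 m.
Since a_F ≤ a_L and the follower starts braking later, the follower is never slower than the leader, so the closest approach is when both have stopped.
Minimum gap = 38.908 − 22.848 = 16.060 m.

Minimum gap ≈ 16 m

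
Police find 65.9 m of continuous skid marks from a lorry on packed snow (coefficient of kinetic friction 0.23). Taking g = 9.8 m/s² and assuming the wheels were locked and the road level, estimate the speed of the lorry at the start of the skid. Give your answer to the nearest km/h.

Deceleration a = μg = 0.23 × 9.8 = 2.254 m/s².
v = √(2a·d) = √(2 × 2.254 × 65.9) = √297.077 = 17.2359 m/s.
= 17.2359 × 3.6 = 62.049 km/h.

Initial speed ≈ 62 km/h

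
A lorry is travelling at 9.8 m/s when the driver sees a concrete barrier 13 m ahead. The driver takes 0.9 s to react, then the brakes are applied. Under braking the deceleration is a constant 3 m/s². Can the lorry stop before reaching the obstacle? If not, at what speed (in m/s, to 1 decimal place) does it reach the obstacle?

No — it strikes the obstacle at 8.4 m/s

Reaction distance = 9.8000 × 0.9 = 8.820 m.
Braking distance needed to stop: v²/(2a) = 96.040 / 6.000 = 16.007 m, so total needed = 8.820 + 16.007 = 24.827 m > 13 m — it cannot stop.
Distance remaining when braking begins: 13 − 8.820 = 4.180 m.
v² = v₀² − 2a·d = 96.040 − 2 × 3.000 × 4.180 = 70.960 m²/s².
v = √70.960 = 8.424 m/s.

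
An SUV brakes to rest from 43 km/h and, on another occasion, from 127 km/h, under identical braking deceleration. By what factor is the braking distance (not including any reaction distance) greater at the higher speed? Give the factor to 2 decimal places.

Braking distance d = v²/(2a), so with a fixed, d ∝ v².
Factor = (127/43)² = 2.9535² = 8.7232.

Factor ≈ 8.72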